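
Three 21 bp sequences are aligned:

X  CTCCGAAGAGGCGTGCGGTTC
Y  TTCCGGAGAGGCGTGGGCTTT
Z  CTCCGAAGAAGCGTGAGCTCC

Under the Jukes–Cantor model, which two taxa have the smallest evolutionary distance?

X–Y: 5/21 differ, p = 0.238, d = 0.286.
X–Z: 4/21 differ, p = 0.190, d = 0.220.
Y–Z: 6/21 differ, p = 0.286, d = 0.360.
The smallest distance is between X and Z.

X and Z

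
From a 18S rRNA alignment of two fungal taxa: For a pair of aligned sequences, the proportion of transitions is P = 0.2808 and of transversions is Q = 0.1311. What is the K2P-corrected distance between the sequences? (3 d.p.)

Under the Kimura two-parameter model, d = −½ ln(1 − 2P − Q) − ¼ ln(1 − 2Q).
1 − 2P − Q = 0.3073, giving −½ ln(0.3073) = 0.589965.
1 − 2Q = 0.7378, giving −¼ ln(0.7378) = 0.076021.
d = 0.589965 + 0.076021 = 0.665986.

0.666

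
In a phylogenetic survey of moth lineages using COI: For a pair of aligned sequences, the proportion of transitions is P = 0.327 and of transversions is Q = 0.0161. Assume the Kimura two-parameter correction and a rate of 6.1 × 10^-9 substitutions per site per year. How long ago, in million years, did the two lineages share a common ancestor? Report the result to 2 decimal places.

46.12

Under the Kimura two-parameter model, d = −½ ln(1 − 2P − Q) − ¼ ln(1 − 2Q).
1 − 2P − Q = 0.3299, giving −½ ln(0.3299) = 0.554483.
1 − 2Q = 0.9678, giving −¼ ln(0.9678) = 0.008182.
d = 0.554483 + 0.008182 = 0.562665.
Under a molecular clock d = 2μt, so t = d/(2μ) = 0.562665 / (2 × 6.1 × 10^-9) = 46.12 million years.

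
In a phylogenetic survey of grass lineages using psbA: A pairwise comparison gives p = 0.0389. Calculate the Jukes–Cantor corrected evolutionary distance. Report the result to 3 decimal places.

0.040

d = −(3/4) ln(1 − 4p/3) = −0.75 ln(1 − 0.051867) = −0.75 ln(0.948133)
  = −0.75 × (-0.053260) = 0.039945 substitutions/site.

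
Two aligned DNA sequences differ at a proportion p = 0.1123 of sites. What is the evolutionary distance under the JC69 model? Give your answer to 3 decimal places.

0.122

d = −(3/4) ln(1 − 4p/3) = −0.75 ln(1 − 0.149733) = −0.75 ln(0.850267)
  = −0.75 × (-0.162205) = 0.121654 substitutions/site.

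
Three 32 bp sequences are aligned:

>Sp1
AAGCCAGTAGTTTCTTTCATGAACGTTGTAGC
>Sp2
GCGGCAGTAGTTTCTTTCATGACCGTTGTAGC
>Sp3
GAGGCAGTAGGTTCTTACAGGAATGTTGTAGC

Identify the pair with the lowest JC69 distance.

Sp1–Sp2: 4/32 differ, p = 0.125, d = 0.137.
Sp1–Sp3: 6/32 differ, p = 0.188, d = 0.216.
Sp2–Sp3: 6/32 differ, p = 0.188, d = 0.216.
The smallest distance is between Sp1 and Sp2.

Sp1 and Sp2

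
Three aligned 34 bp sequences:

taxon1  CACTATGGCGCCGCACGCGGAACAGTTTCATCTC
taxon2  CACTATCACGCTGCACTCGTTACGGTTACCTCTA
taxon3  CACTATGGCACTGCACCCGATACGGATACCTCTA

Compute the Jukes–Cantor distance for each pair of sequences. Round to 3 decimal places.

taxon1–taxon2: 10/34 sites differ → p ≈ 0.294118, d = −0.75 ln(1 − 0.392157) = 0.373379 ≈ 0.373.
taxon1–taxon3: 10/34 sites differ → p ≈ 0.294118, d = −0.75 ln(1 − 0.392157) = 0.373379 ≈ 0.373.
taxon2–taxon3: 6/34 sites differ → p ≈ 0.176471, d = −0.75 ln(1 − 0.235295) = 0.201199 ≈ 0.201.

d(taxon1,taxon2) = 0.373, d(taxon1,taxon3) = 0.373, d(taxon2,taxon3) = 0.201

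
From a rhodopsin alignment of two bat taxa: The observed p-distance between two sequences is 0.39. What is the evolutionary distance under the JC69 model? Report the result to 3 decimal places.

d = −(3/4) ln(1 − 4p/3) = −0.75 ln(1 − 0.52) = −0.75 ln(0.48)
  = −0.75 × (-0.733969) = 0.550477 substitutions/site.

0.550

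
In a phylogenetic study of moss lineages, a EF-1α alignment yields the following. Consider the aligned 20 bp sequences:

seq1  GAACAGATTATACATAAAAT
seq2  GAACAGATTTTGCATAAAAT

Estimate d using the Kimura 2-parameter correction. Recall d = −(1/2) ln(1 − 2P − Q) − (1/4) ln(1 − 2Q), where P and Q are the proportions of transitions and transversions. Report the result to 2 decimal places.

Of 20 sites, 1 differences are transitions and 1 are transversions, so P = 1/20 = 0.05 and Q = 1/20 = 0.05.
Under the Kimura two-parameter model, d = −½ ln(1 − 2P − Q) − ¼ ln(1 − 2Q).
1 − 2P − Q = 0.85, giving −½ ln(0.85) = 0.081259.
1 − 2Q = 0.9, giving −¼ ln(0.9) = 0.026340.
d = 0.081259 + 0.026340 = 0.107599.

0.11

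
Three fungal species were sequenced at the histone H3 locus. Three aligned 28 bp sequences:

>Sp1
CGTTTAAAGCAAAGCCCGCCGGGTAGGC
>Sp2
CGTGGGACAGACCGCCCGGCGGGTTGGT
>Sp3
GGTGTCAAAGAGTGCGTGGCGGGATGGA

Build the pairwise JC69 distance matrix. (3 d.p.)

d(Sp1,Sp2) = 0.556, d(Sp1,Sp3) = 0.724, d(Sp2,Sp3) = 0.485

Sp1–Sp2: 11/28 sites differ → p ≈ 0.392857, d = −0.75 ln(1 − 0.523809) = 0.556452 ≈ 0.556.
Sp1–Sp3: 13/28 sites differ → p ≈ 0.464286, d = −0.75 ln(1 − 0.619048) = 0.723811 ≈ 0.724.
Sp2–Sp3: 10/28 sites differ → p ≈ 0.357143, d = −0.75 ln(1 − 0.476191) = 0.484971 ≈ 0.485.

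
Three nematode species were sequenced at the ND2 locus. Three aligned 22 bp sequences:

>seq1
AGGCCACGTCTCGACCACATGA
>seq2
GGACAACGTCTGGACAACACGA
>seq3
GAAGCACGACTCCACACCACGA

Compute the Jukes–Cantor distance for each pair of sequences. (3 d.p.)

d(seq1,seq2) = 0.339, d(seq1,seq3) = 0.591, d(seq2,seq3) = 0.414

seq1–seq2: 6/22 sites differ → p ≈ 0.272727, d = −0.75 ln(1 − 0.363636) = 0.338988 ≈ 0.339.
seq1–seq3: 9/22 sites differ → p ≈ 0.409091, d = −0.75 ln(1 − 0.545455) = 0.591344 ≈ 0.591.
seq2–seq3: 7/22 sites differ → p ≈ 0.318182, d = −0.75 ln(1 − 0.424243) = 0.414052 ≈ 0.414.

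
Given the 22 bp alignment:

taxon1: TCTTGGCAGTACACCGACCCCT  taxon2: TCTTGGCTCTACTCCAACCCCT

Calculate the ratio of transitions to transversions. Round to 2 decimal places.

0.33

Transitions are A↔G and C↔T; transversions are all other mismatches.
Transitions: 1. Transversions: 3.
R = 1/3 = 0.333333… ≈ 0.33 (to 2 d.p.).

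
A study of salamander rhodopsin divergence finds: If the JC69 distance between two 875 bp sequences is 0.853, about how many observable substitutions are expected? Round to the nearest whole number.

Invert JC69: p = (3/4)(1 − e^(−4d/3)) = 0.75 × (1 − e^(-1.137333)) = 0.75 × (1 − 0.320673) = 0.509495.
Expected differing sites = pL ≈ 0.509495 × 875 = 445.808125 ≈ 446.

446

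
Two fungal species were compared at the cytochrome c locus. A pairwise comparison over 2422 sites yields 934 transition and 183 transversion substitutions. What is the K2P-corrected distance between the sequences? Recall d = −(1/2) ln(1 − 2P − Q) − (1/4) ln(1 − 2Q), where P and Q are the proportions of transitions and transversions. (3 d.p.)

P = 934/2422 ≈ 0.385632 and Q = 183/2422 ≈ 0.075557.
Under the Kimura two-parameter model, d = −½ ln(1 − 2P − Q) − ¼ ln(1 − 2Q).
1 − 2P − Q = 0.153179, giving −½ ln(0.153179) = 0.938074.
1 − 2Q = 0.848886, giving −¼ ln(0.848886) = 0.040958.
d = 0.938074 + 0.040958 = 0.979032.

0.979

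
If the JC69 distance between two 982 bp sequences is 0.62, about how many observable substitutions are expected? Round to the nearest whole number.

414

Invert JC69: p = (3/4)(1 − e^(−4d/3)) = 0.75 × (1 − e^(-0.826667)) = 0.75 × (1 − 0.437505) = 0.421871.
Expected differing sites = pL ≈ 0.421871 × 982 = 414.277322 ≈ 414.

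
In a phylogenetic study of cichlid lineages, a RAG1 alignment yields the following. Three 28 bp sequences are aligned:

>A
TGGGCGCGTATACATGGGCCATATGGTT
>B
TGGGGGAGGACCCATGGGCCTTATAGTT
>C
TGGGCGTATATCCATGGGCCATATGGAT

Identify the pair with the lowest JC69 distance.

A–B: 7/28 differ, p = 0.250, d = 0.304.
A–C: 4/28 differ, p = 0.143, d = 0.158.
B–C: 8/28 differ, p = 0.286, d = 0.360.
The smallest distance is between A and C.

A and C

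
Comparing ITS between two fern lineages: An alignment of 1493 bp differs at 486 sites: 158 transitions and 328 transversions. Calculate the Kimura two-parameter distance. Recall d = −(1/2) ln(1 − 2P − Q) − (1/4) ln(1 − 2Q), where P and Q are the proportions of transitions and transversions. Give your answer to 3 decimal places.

0.427

P = 158/1493 ≈ 0.105827 and Q = 328/1493 ≈ 0.219692.
Under the Kimura two-parameter model, d = −½ ln(1 − 2P − Q) − ¼ ln(1 − 2Q).
1 − 2P − Q = 0.568654, giving −½ ln(0.568654) = 0.282242.
1 − 2Q = 0.560616, giving −¼ ln(0.560616) = 0.144680.
d = 0.282242 + 0.144680 = 0.426922.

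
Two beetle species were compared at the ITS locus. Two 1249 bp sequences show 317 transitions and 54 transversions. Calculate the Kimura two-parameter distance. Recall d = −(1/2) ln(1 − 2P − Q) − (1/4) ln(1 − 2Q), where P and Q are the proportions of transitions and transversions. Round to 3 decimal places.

0.423

P = 317/1249 ≈ 0.253803 and Q = 54/1249 ≈ 0.043235.
Under the Kimura two-parameter model, d = −½ ln(1 − 2P − Q) − ¼ ln(1 − 2Q).
1 − 2P − Q = 0.449159, giving −½ ln(0.449159) = 0.400189.
1 − 2Q = 0.91353, giving −¼ ln(0.91353) = 0.022610.
d = 0.400189 + 0.022610 = 0.422799.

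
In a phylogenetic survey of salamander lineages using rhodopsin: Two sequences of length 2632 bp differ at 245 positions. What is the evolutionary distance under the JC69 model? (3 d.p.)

p = 245/2632 ≈ 0.093085.
d = −(3/4) ln(1 − 4p/3) = −0.75 ln(1 − 0.124113) = −0.75 ln(0.875887)
  = −0.75 × (-0.132518) = 0.099389 substitutions/site.

0.099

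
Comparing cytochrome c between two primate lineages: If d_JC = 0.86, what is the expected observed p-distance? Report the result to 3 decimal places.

p = (3/4)(1 − e^(−4d/3)) = 0.75 × (1 − e^(-1.146667)) = 0.75 × (1 − 0.317694) = 0.511730.

0.512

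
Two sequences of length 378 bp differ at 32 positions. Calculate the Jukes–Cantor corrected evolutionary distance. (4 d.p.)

p = 32/378 ≈ 0.084656.
d = −(3/4) ln(1 − 4p/3) = −0.75 ln(1 − 0.112875) = −0.75 ln(0.887125)
  = −0.75 × (-0.119769) = 0.089827 substitutions/site.

0.0898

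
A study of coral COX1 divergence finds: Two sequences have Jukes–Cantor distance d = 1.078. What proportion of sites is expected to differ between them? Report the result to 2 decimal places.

0.57

p = (3/4)(1 − e^(−4d/3)) = 0.75 × (1 − e^(-1.437333)) = 0.75 × (1 − 0.237560) = 0.571830.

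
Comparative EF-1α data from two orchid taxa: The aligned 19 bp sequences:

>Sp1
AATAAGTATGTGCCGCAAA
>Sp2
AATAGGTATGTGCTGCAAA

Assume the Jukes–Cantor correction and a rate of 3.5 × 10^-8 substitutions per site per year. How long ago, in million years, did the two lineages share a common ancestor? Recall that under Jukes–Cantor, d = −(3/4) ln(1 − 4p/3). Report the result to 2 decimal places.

1.62

The sequences differ at 2 of 19 sites (5, 14), so p = 2/19 ≈ 0.105263.
d = −(3/4) ln(1 − 4p/3) = −0.75 ln(1 − 0.140351) = −0.75 ln(0.859649)
  = −0.75 × (-0.151231) = 0.113423 substitutions/site.
Under a molecular clock d = 2μt, so t = d/(2μ) = 0.113423 / (2 × 3.5 × 10^-8) = 1.62 million years.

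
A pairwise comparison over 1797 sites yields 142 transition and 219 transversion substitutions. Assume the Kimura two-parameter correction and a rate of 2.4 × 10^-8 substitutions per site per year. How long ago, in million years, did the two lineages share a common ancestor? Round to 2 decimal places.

4.88

P = 142/1797 ≈ 0.079021 and Q = 219/1797 ≈ 0.12187.
Under the Kimura two-parameter model, d = −½ ln(1 − 2P − Q) − ¼ ln(1 − 2Q).
1 − 2P − Q = 0.720088, giving −½ ln(0.720088) = 0.164191.
1 − 2Q = 0.75626, giving −¼ ln(0.75626) = 0.069843.
d = 0.164191 + 0.069843 = 0.234034.
Under a molecular clock d = 2μt, so t = d/(2μ) = 0.234034 / (2 × 2.4 × 10^-8) = 4.88 million years.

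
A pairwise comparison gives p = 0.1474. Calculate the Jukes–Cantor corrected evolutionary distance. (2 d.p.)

0.16

d = −(3/4) ln(1 − 4p/3) = −0.75 ln(1 − 0.196533) = −0.75 ln(0.803467)
  = −0.75 × (-0.218819) = 0.164114 substitutions/site.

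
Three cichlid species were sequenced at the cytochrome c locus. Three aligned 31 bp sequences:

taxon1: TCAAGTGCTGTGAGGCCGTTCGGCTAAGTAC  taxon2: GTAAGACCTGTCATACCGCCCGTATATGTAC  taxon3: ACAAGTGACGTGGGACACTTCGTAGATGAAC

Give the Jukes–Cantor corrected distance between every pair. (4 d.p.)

d(taxon1,taxon2) = 0.5445, d(taxon1,taxon3) = 0.5445, d(taxon2,taxon3) = 0.7771

taxon1–taxon2: 12/31 sites differ → p ≈ 0.387097, d = −0.75 ln(1 − 0.516129) = 0.544453 ≈ 0.5445.
taxon1–taxon3: 12/31 sites differ → p ≈ 0.387097, d = −0.75 ln(1 − 0.516129) = 0.544453 ≈ 0.5445.
taxon2–taxon3: 15/31 sites differ → p ≈ 0.483871, d = −0.75 ln(1 − 0.645161) = 0.777068 ≈ 0.7771.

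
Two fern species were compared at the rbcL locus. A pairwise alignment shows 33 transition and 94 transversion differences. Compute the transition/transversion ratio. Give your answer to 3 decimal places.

0.351

R = 33/94 = 0.351063… ≈ 0.351 (to 3 d.p.).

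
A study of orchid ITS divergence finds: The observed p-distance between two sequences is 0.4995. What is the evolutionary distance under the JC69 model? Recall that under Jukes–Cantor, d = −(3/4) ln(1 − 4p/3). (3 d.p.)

d = −(3/4) ln(1 − 4p/3) = −0.75 ln(1 − 0.666) = −0.75 ln(0.334)
  = −0.75 × (-1.096614) = 0.822461 substitutions/site.

0.822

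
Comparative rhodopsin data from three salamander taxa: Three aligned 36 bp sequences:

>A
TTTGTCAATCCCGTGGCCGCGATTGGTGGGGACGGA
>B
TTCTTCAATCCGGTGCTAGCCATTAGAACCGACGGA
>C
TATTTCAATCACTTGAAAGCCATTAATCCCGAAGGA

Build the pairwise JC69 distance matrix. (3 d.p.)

A–B: 12/36 sites differ → p ≈ 0.333333, d = −0.75 ln(1 − 0.444444) = 0.440839 ≈ 0.441.
A–C: 14/36 sites differ → p ≈ 0.388889, d = −0.75 ln(1 − 0.518519) = 0.548166 ≈ 0.548.
B–C: 11/36 sites differ → p ≈ 0.305556, d = −0.75 ln(1 − 0.407408) = 0.392437 ≈ 0.392.

d(A,B) = 0.441, d(A,C) = 0.548, d(B,C) = 0.392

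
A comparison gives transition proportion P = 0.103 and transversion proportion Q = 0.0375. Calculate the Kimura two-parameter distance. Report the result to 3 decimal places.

0.159

Under the Kimura two-parameter model, d = −½ ln(1 − 2P − Q) − ¼ ln(1 − 2Q).
1 − 2P − Q = 0.7565, giving −½ ln(0.7565) = 0.139526.
1 − 2Q = 0.925, giving −¼ ln(0.925) = 0.019490.
d = 0.139526 + 0.019490 = 0.159016.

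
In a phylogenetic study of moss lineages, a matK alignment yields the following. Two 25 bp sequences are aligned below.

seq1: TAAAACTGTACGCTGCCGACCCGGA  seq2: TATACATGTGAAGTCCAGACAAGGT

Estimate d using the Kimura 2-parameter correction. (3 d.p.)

Of 25 sites, 2 differences are transitions and 10 are transversions, so P = 2/25 = 0.08 and Q = 10/25 = 0.4.
Under the Kimura two-parameter model, d = −½ ln(1 − 2P − Q) − ¼ ln(1 − 2Q).
1 − 2P − Q = 0.44, giving −½ ln(0.44) = 0.410490.
1 − 2Q = 0.2, giving −¼ ln(0.2) = 0.402359.
d = 0.410490 + 0.402359 = 0.812849.

0.813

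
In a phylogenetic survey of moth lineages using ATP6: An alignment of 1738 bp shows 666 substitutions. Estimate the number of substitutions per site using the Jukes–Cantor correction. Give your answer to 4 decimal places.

0.5364

p = 666/1738 ≈ 0.383199.
d = −(3/4) ln(1 − 4p/3) = −0.75 ln(1 − 0.510932) = −0.75 ln(0.489068)
  = −0.75 × (-0.715254) = 0.536441 substitutions/site.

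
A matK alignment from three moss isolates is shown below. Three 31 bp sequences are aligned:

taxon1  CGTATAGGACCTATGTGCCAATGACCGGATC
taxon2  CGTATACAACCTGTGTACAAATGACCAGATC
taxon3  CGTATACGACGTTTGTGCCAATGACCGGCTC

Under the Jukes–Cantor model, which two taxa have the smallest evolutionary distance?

taxon1–taxon2: 6/31 differ, p = 0.194, d = 0.224.
taxon1–taxon3: 4/31 differ, p = 0.129, d = 0.142.
taxon2–taxon3: 7/31 differ, p = 0.226, d = 0.269.
The smallest distance is between taxon1 and taxon3.

taxon1 and taxon3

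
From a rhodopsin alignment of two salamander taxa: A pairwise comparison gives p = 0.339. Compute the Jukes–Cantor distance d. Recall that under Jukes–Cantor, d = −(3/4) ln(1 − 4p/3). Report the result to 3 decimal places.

d = −(3/4) ln(1 − 4p/3) = −0.75 ln(1 − 0.452) = −0.75 ln(0.548)
  = −0.75 × (-0.601480) = 0.451110 substitutions/site.

0.451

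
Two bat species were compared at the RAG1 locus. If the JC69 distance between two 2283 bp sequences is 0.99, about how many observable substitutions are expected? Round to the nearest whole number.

Invert JC69: p = (3/4)(1 − e^(−4d/3)) = 0.75 × (1 − e^(-1.32)) = 0.75 × (1 − 0.267135) = 0.549649.
Expected differing sites = pL ≈ 0.549649 × 2283 = 1254.848667 ≈ 1255.

1255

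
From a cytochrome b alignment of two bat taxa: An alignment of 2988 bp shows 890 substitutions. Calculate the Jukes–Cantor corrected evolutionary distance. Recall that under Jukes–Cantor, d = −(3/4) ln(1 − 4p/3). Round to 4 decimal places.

p = 890/2988 ≈ 0.297858.
d = −(3/4) ln(1 − 4p/3) = −0.75 ln(1 − 0.397144) = −0.75 ln(0.602856)
  = −0.75 × (-0.506077) = 0.379558 substitutions/site.

0.3796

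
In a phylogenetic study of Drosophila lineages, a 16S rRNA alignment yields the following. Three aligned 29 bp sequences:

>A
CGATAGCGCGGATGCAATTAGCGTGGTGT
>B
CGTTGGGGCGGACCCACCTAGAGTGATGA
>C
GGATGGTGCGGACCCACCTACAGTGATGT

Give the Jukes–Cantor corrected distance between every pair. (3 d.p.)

d(A,B) = 0.462, d(A,C) = 0.462, d(B,C) = 0.196

A–B: 10/29 sites differ → p ≈ 0.344828, d = −0.75 ln(1 − 0.459771) = 0.461822 ≈ 0.462.
A–C: 10/29 sites differ → p ≈ 0.344828, d = −0.75 ln(1 − 0.459771) = 0.461822 ≈ 0.462.
B–C: 5/29 sites differ → p ≈ 0.172414, d = −0.75 ln(1 − 0.229885) = 0.195912 ≈ 0.196.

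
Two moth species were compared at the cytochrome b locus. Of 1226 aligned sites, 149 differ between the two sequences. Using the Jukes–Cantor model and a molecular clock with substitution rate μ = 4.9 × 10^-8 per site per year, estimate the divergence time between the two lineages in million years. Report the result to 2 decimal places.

1.35

p = 149/1226 ≈ 0.121533.
d = −(3/4) ln(1 − 4p/3) = −0.75 ln(1 − 0.162044) = −0.75 ln(0.837956)
  = −0.75 × (-0.176790) = 0.132593 substitutions/site.
Under a molecular clock d = 2μt, so t = d/(2μ) = 0.132593 / (2 × 4.9 × 10^-8) = 1.35 million years.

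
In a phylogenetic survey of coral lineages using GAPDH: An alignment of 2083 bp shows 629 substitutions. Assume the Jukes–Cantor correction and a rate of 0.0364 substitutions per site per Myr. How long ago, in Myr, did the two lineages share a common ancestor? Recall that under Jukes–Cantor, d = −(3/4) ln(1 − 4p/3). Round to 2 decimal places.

p = 629/2083 ≈ 0.301968.
d = −(3/4) ln(1 − 4p/3) = −0.75 ln(1 − 0.402624) = −0.75 ln(0.597376)
  = −0.75 × (-0.515209) = 0.386407 substitutions/site.
Under a molecular clock d = 2μt, so t = d/(2μ) = 0.386407 / (2 × 0.0364) = 5.31 Myr.

5.31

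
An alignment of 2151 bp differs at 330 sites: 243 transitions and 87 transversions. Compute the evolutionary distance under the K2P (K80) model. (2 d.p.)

P = 243/2151 ≈ 0.112971 and Q = 87/2151 ≈ 0.040446.
Under the Kimura two-parameter model, d = −½ ln(1 − 2P − Q) − ¼ ln(1 − 2Q).
1 − 2P − Q = 0.733612, giving −½ ln(0.733612) = 0.154888.
1 − 2Q = 0.919108, giving −¼ ln(0.919108) = 0.021088.
d = 0.154888 + 0.021088 = 0.175976.

0.18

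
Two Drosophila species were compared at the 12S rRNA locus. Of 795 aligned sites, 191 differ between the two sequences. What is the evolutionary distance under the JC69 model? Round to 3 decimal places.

0.290

p = 191/795 ≈ 0.240252.
d = −(3/4) ln(1 − 4p/3) = −0.75 ln(1 − 0.320336) = −0.75 ln(0.679664)
  = −0.75 × (-0.386157) = 0.289618 substitutions/site.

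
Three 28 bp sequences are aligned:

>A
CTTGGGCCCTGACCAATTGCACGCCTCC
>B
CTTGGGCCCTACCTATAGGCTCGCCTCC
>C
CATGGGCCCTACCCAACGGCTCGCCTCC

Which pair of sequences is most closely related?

A–B: 7/28 differ, p = 0.250, d = 0.304.
A–C: 6/28 differ, p = 0.214, d = 0.252.
B–C: 4/28 differ, p = 0.143, d = 0.158.
The smallest distance is between B and C.

B and C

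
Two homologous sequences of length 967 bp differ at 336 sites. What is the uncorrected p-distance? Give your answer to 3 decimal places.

p = 336/967 = 0.347466… ≈ 0.347 (to 3 d.p.).

0.347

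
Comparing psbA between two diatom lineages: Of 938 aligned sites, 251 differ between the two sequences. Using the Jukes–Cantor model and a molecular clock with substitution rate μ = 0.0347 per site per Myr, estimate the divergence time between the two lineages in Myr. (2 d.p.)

4.77

p = 251/938 ≈ 0.267591.
d = −(3/4) ln(1 − 4p/3) = −0.75 ln(1 − 0.356788) = −0.75 ln(0.643212)
  = −0.75 × (-0.441281) = 0.330961 substitutions/site.
Under a molecular clock d = 2μt, so t = d/(2μ) = 0.330961 / (2 × 0.0347) = 4.77 Myr.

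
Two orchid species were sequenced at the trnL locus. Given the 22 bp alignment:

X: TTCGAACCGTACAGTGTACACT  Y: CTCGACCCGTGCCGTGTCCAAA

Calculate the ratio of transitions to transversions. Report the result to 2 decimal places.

0.40

Transitions are A↔G and C↔T; transversions are all other mismatches.
Transitions: 2. Transversions: 5.
R = 2/5 = 0.40.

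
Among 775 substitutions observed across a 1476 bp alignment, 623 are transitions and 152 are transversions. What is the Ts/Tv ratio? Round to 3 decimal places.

R = 623/152 = 4.098684… ≈ 4.099 (to 3 d.p.).

4.099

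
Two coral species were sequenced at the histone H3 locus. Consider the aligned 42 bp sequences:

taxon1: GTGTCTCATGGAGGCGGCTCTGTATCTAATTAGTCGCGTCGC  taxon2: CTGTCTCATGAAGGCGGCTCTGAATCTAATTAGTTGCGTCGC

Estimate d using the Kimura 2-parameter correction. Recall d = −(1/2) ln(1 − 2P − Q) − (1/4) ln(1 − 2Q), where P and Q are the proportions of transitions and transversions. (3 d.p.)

0.102

Of 42 sites, 2 differences are transitions and 2 are transversions, so P = 2/42 ≈ 0.047619 and Q = 2/42 ≈ 0.047619.
Under the Kimura two-parameter model, d = −½ ln(1 − 2P − Q) − ¼ ln(1 − 2Q).
1 − 2P − Q = 0.857143, giving −½ ln(0.857143) = 0.077075.
1 − 2Q = 0.904762, giving −¼ ln(0.904762) = 0.025021.
d = 0.077075 + 0.025021 = 0.102096.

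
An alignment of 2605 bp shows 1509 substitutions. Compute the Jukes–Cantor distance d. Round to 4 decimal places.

1.1100

p = 1509/2605 ≈ 0.579271.
d = −(3/4) ln(1 − 4p/3) = −0.75 ln(1 − 0.772361) = −0.75 ln(0.227639)
  = −0.75 × (-1.479994) = 1.109996 substitutions/site.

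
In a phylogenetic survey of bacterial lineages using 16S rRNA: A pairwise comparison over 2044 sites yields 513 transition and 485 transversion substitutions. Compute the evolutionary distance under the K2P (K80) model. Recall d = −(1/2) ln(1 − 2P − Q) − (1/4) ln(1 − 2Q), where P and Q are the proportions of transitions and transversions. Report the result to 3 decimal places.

P = 513/2044 ≈ 0.250978 and Q = 485/2044 ≈ 0.23728.
Under the Kimura two-parameter model, d = −½ ln(1 − 2P − Q) − ¼ ln(1 − 2Q).
1 − 2P − Q = 0.260764, giving −½ ln(0.260764) = 0.672070.
1 − 2Q = 0.52544, giving −¼ ln(0.52544) = 0.160880.
d = 0.672070 + 0.160880 = 0.832950.

0.833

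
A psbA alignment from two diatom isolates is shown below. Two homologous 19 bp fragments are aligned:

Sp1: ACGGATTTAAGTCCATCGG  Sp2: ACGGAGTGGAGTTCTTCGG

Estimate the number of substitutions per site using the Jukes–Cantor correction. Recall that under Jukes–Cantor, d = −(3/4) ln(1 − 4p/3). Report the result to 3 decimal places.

0.324

The sequences differ at 5 of 19 sites (6, 8, 9, 13, 15), so p = 5/19 ≈ 0.263158.
d = −(3/4) ln(1 − 4p/3) = −0.75 ln(1 − 0.350877) = −0.75 ln(0.649123)
  = −0.75 × (-0.432133) = 0.324100 substitutions/site.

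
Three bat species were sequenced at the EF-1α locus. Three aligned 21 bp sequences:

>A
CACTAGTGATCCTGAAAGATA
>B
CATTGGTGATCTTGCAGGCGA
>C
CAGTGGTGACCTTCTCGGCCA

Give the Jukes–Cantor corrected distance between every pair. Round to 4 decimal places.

d(A,B) = 0.4408, d(A,C) = 0.7557, d(B,C) = 0.3597

A–B: 7/21 sites differ → p ≈ 0.333333, d = −0.75 ln(1 − 0.444444) = 0.440839 ≈ 0.4408.
A–C: 10/21 sites differ → p ≈ 0.47619, d = −0.75 ln(1 − 0.63492) = 0.755729 ≈ 0.7557.
B–C: 6/21 sites differ → p ≈ 0.285714, d = −0.75 ln(1 − 0.380952) = 0.359679 ≈ 0.3597.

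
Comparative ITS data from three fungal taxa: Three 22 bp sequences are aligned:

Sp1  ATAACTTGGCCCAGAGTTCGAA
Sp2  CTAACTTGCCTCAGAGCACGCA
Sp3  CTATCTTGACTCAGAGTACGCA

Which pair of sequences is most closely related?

Sp2 and Sp3

Sp1–Sp2: 6/22 differ, p = 0.273, d = 0.339.
Sp1–Sp3: 6/22 differ, p = 0.273, d = 0.339.
Sp2–Sp3: 3/22 differ, p = 0.136, d = 0.151.
The smallest distance is between Sp2 and Sp3.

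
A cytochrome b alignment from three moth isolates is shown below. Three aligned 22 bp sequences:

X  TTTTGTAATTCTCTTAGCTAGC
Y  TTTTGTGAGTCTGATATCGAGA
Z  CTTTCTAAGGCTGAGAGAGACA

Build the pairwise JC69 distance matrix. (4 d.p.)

X–Y: 7/22 sites differ → p ≈ 0.318182, d = −0.75 ln(1 − 0.424243) = 0.414052 ≈ 0.4141.
X–Z: 11/22 sites differ → p = 0.5, d = −0.75 ln(1 − 0.666667) = 0.823960 ≈ 0.8240.
Y–Z: 8/22 sites differ → p ≈ 0.363636, d = −0.75 ln(1 − 0.484848) = 0.497470 ≈ 0.4975.

d(X,Y) = 0.4141, d(X,Z) = 0.8240, d(Y,Z) = 0.4975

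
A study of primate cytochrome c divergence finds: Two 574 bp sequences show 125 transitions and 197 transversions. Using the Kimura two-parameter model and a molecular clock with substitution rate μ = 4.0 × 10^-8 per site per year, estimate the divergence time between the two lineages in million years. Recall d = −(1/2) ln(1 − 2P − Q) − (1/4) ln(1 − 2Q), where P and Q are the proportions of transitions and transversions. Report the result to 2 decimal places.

P = 125/574 ≈ 0.21777 and Q = 197/574 ≈ 0.343206.
Under the Kimura two-parameter model, d = −½ ln(1 − 2P − Q) − ¼ ln(1 − 2Q).
1 − 2P − Q = 0.221254, giving −½ ln(0.221254) = 0.754222.
1 − 2Q = 0.313588, giving −¼ ln(0.313588) = 0.289919.
d = 0.754222 + 0.289919 = 1.044141.
Under a molecular clock d = 2μt, so t = d/(2μ) = 1.044141 / (2 × 4.0 × 10^-8) = 13.05 million years.

13.05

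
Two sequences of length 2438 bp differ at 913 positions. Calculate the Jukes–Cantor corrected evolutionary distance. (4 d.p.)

0.5188

p = 913/2438 ≈ 0.374487.
d = −(3/4) ln(1 − 4p/3) = −0.75 ln(1 − 0.499316) = −0.75 ln(0.500684)
  = −0.75 × (-0.691780) = 0.518835 substitutions/site.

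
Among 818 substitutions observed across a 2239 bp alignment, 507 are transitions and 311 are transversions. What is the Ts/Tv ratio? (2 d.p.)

R = 507/311 = 1.630225… ≈ 1.63 (to 2 d.p.).

1.63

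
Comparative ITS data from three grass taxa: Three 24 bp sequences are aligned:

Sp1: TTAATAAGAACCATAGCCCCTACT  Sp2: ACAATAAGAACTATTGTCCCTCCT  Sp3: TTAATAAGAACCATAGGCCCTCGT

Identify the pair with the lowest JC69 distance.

Sp1 and Sp3

Sp1–Sp2: 6/24 differ, p = 0.250, d = 0.304.
Sp1–Sp3: 3/24 differ, p = 0.125, d = 0.137.
Sp2–Sp3: 6/24 differ, p = 0.250, d = 0.304.
The smallest distance is between Sp1 and Sp3.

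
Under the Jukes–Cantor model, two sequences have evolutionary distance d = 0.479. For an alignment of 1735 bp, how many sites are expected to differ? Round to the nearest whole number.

Invert JC69: p = (3/4)(1 − e^(−4d/3)) = 0.75 × (1 − e^(-0.638667)) = 0.75 × (1 − 0.527996) = 0.354003.
Expected differing sites = pL ≈ 0.354003 × 1735 = 614.195205 ≈ 614.

614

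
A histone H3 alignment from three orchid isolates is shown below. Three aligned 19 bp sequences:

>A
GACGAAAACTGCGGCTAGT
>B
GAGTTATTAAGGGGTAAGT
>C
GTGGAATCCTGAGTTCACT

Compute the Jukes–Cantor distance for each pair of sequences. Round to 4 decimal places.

A–B: 10/19 sites differ → p ≈ 0.526316, d = −0.75 ln(1 − 0.701755) = 0.907380 ≈ 0.9074.
A–C: 9/19 sites differ → p ≈ 0.473684, d = −0.75 ln(1 − 0.631579) = 0.748897 ≈ 0.7489.
B–C: 10/19 sites differ → p ≈ 0.526316, d = −0.75 ln(1 − 0.701755) = 0.907380 ≈ 0.9074.

d(A,B) = 0.9074, d(A,C) = 0.7489, d(B,C) = 0.9074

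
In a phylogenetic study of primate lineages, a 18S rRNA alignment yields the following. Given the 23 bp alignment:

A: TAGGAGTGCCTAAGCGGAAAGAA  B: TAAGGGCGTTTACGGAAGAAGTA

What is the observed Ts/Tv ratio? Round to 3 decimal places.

Transitions are A↔G and C↔T; transversions are all other mismatches.
Transitions: 8. Transversions: 3.
R = 8/3 = 2.666666… ≈ 2.667 (to 3 d.p.).

2.667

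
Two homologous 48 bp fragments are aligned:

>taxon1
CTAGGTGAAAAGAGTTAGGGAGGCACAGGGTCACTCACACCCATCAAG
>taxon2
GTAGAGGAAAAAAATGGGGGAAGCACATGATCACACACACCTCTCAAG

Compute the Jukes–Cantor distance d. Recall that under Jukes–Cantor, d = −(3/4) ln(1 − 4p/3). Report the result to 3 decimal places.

0.336

The sequences differ at 13 of 48 sites, so p = 13/48 ≈ 0.270833.
d = −(3/4) ln(1 − 4p/3) = −0.75 ln(1 − 0.361111) = −0.75 ln(0.638889)
  = −0.75 × (-0.448025) = 0.336019 substitutions/site.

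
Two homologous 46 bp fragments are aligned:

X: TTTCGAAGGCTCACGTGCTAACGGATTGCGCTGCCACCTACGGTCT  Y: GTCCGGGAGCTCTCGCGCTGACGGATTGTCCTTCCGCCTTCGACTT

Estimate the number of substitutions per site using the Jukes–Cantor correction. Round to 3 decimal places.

0.467

The sequences differ at 16 of 46 sites, so p = 16/46 ≈ 0.347826.
d = −(3/4) ln(1 − 4p/3) = −0.75 ln(1 − 0.463768) = −0.75 ln(0.536232)
  = −0.75 × (-0.623188) = 0.467391 substitutions/site.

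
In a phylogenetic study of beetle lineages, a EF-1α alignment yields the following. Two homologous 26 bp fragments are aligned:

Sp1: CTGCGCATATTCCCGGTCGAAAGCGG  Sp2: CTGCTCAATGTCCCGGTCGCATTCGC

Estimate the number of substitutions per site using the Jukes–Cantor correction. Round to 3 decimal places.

The sequences differ at 8 of 26 sites (5, 8, 9, 10, 20, 22, 23, 26), so p = 8/26 ≈ 0.307692.
d = −(3/4) ln(1 − 4p/3) = −0.75 ln(1 − 0.410256) = −0.75 ln(0.589744)
  = −0.75 × (-0.528067) = 0.396050 substitutions/site.

0.396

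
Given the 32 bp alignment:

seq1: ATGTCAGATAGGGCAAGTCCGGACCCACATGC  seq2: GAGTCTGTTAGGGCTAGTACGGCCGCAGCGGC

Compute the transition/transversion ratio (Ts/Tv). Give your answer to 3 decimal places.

0.100

Transitions are A↔G and C↔T; transversions are all other mismatches.
Transitions: 1. Transversions: 10.
R = 1/10 = 0.100.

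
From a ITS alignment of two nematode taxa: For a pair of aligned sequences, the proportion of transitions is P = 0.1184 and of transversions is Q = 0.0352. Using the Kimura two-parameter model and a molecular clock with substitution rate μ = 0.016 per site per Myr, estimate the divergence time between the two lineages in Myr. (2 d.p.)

5.53

Under the Kimura two-parameter model, d = −½ ln(1 − 2P − Q) − ¼ ln(1 − 2Q).
1 − 2P − Q = 0.728, giving −½ ln(0.728) = 0.158727.
1 − 2Q = 0.9296, giving −¼ ln(0.9296) = 0.018250.
d = 0.158727 + 0.018250 = 0.176977.
Under a molecular clock d = 2μt, so t = d/(2μ) = 0.176977 / (2 × 0.016) = 5.53 Myr.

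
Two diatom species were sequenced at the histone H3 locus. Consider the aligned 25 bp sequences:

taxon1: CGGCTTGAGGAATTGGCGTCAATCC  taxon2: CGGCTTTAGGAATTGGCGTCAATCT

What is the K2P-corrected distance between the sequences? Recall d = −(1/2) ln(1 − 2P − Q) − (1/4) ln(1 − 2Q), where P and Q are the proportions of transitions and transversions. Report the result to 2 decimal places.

0.08

Of 25 sites, 1 differences are transitions and 1 are transversions, so P = 1/25 = 0.04 and Q = 1/25 = 0.04.
Under the Kimura two-parameter model, d = −½ ln(1 − 2P − Q) − ¼ ln(1 − 2Q).
1 − 2P − Q = 0.88, giving −½ ln(0.88) = 0.063917.
1 − 2Q = 0.92, giving −¼ ln(0.92) = 0.020845.
d = 0.063917 + 0.020845 = 0.084762.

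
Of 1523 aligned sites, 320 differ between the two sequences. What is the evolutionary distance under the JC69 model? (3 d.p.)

p = 320/1523 ≈ 0.210112.
d = −(3/4) ln(1 − 4p/3) = −0.75 ln(1 − 0.280149) = −0.75 ln(0.719851)
  = −0.75 × (-0.328711) = 0.246533 substitutions/site.

0.247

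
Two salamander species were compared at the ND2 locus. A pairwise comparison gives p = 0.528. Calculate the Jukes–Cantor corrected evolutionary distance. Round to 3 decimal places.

0.913

d = −(3/4) ln(1 − 4p/3) = −0.75 ln(1 − 0.704) = −0.75 ln(0.296)
  = −0.75 × (-1.217396) = 0.913047 substitutions/site.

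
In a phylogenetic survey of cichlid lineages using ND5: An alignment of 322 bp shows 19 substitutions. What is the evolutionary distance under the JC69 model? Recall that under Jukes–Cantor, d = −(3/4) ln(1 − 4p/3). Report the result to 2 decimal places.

0.06

p = 19/322 ≈ 0.059006.
d = −(3/4) ln(1 − 4p/3) = −0.75 ln(1 − 0.078675) = −0.75 ln(0.921325)
  = −0.75 × (-0.081942) = 0.061457 substitutions/site.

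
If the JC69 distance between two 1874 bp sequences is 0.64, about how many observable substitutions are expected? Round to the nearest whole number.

Invert JC69: p = (3/4)(1 − e^(−4d/3)) = 0.75 × (1 − e^(-0.853333)) = 0.75 × (1 − 0.425993) = 0.430505.
Expected differing sites = pL ≈ 0.430505 × 1874 = 806.76637 ≈ 807.

807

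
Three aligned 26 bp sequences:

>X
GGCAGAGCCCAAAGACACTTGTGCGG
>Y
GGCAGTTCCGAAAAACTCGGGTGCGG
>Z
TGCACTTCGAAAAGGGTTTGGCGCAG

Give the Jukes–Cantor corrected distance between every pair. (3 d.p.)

d(X,Y) = 0.334, d(X,Z) = 0.824, d(Y,Z) = 0.623

X–Y: 7/26 sites differ → p ≈ 0.269231, d = −0.75 ln(1 − 0.358975) = 0.333515 ≈ 0.334.
X–Z: 13/26 sites differ → p = 0.5, d = −0.75 ln(1 − 0.666667) = 0.823960 ≈ 0.824.
Y–Z: 11/26 sites differ → p ≈ 0.423077, d = −0.75 ln(1 − 0.564103) = 0.622762 ≈ 0.623.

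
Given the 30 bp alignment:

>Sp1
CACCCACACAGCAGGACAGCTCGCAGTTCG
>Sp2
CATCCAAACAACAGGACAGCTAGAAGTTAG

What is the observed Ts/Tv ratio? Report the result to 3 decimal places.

0.500

Transitions are A↔G and C↔T; transversions are all other mismatches.
Transitions: 2. Transversions: 4.
R = 2/4 = 0.500.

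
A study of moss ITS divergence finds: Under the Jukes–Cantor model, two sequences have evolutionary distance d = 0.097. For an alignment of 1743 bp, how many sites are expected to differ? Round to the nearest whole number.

Invert JC69: p = (3/4)(1 − e^(−4d/3)) = 0.75 × (1 − e^(-0.129333)) = 0.75 × (1 − 0.878681) = 0.090989.
Expected differing sites = pL ≈ 0.090989 × 1743 = 158.593827 ≈ 159.

159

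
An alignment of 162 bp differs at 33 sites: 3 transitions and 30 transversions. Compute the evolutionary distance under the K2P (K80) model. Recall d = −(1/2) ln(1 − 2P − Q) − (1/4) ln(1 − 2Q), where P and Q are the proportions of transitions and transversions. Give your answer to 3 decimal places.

0.241

P = 3/162 ≈ 0.018519 and Q = 30/162 ≈ 0.185185.
Under the Kimura two-parameter model, d = −½ ln(1 − 2P − Q) − ¼ ln(1 − 2Q).
1 − 2P − Q = 0.777777, giving −½ ln(0.777777) = 0.125658.
1 − 2Q = 0.62963, giving −¼ ln(0.62963) = 0.115656.
d = 0.125658 + 0.115656 = 0.241314.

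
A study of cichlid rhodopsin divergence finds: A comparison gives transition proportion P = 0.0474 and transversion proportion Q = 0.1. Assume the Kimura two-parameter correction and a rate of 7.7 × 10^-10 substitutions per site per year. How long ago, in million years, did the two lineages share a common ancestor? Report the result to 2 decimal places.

106.57

Under the Kimura two-parameter model, d = −½ ln(1 − 2P − Q) − ¼ ln(1 − 2Q).
1 − 2P − Q = 0.8052, giving −½ ln(0.8052) = 0.108332.
1 − 2Q = 0.8, giving −¼ ln(0.8) = 0.055786.
d = 0.108332 + 0.055786 = 0.164118.
Under a molecular clock d = 2μt, so t = d/(2μ) = 0.164118 / (2 × 7.7 × 10^-10) = 106.57 million years.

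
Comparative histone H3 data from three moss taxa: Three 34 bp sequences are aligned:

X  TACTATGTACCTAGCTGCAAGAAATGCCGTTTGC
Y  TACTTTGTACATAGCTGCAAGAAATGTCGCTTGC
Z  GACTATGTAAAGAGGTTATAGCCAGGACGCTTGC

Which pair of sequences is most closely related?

X and Y

X–Y: 4/34 differ, p = 0.118, d = 0.128.
X–Z: 13/34 differ, p = 0.382, d = 0.535.
Y–Z: 12/34 differ, p = 0.353, d = 0.477.
The smallest distance is between X and Y.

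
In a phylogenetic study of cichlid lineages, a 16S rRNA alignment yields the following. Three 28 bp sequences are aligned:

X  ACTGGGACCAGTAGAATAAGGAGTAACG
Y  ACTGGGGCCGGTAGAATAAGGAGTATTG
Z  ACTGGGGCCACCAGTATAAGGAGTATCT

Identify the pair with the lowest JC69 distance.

X and Y

X–Y: 4/28 differ, p = 0.143, d = 0.158.
X–Z: 6/28 differ, p = 0.214, d = 0.252.
Y–Z: 6/28 differ, p = 0.214, d = 0.252.
The smallest distance is between X and Y.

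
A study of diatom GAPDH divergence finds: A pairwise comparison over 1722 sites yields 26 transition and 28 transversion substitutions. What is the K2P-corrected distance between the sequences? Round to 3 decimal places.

P = 26/1722 ≈ 0.015099 and Q = 28/1722 ≈ 0.01626.
Under the Kimura two-parameter model, d = −½ ln(1 − 2P − Q) − ¼ ln(1 − 2Q).
1 − 2P − Q = 0.953542, giving −½ ln(0.953542) = 0.023786.
1 − 2Q = 0.96748, giving −¼ ln(0.96748) = 0.008265.
d = 0.023786 + 0.008265 = 0.032051.

0.032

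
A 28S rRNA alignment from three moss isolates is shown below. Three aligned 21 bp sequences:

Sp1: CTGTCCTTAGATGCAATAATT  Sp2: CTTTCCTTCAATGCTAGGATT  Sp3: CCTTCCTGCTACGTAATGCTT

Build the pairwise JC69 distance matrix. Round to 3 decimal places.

Sp1–Sp2: 6/21 sites differ → p ≈ 0.285714, d = −0.75 ln(1 − 0.380952) = 0.359679 ≈ 0.360.
Sp1–Sp3: 9/21 sites differ → p ≈ 0.428571, d = −0.75 ln(1 − 0.571428) = 0.635472 ≈ 0.635.
Sp2–Sp3: 8/21 sites differ → p ≈ 0.380952, d = −0.75 ln(1 − 0.507936) = 0.531860 ≈ 0.532.

d(Sp1,Sp2) = 0.360, d(Sp1,Sp3) = 0.635, d(Sp2,Sp3) = 0.532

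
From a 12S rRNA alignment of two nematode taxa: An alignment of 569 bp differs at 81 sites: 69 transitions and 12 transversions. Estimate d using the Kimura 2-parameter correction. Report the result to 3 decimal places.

P = 69/569 ≈ 0.121265 and Q = 12/569 ≈ 0.02109.
Under the Kimura two-parameter model, d = −½ ln(1 − 2P − Q) − ¼ ln(1 − 2Q).
1 − 2P − Q = 0.73638, giving −½ ln(0.73638) = 0.153004.
1 − 2Q = 0.95782, giving −¼ ln(0.95782) = 0.010774.
d = 0.153004 + 0.010774 = 0.163778.

0.164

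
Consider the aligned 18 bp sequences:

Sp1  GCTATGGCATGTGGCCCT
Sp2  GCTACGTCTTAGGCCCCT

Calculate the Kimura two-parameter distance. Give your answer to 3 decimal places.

Of 18 sites, 2 differences are transitions and 4 are transversions, so P = 2/18 ≈ 0.111111 and Q = 4/18 ≈ 0.222222.
Under the Kimura two-parameter model, d = −½ ln(1 − 2P − Q) − ¼ ln(1 − 2Q).
1 − 2P − Q = 0.555556, giving −½ ln(0.555556) = 0.293893.
1 − 2Q = 0.555556, giving −¼ ln(0.555556) = 0.146946.
d = 0.293893 + 0.146946 = 0.440839.

0.441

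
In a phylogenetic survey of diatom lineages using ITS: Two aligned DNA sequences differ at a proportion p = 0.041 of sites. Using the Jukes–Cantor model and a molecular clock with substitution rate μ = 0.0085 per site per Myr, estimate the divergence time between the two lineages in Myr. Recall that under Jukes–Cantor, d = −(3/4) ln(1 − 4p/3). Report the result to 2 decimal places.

d = −(3/4) ln(1 − 4p/3) = −0.75 ln(1 − 0.054667) = −0.75 ln(0.945333)
  = −0.75 × (-0.056218) = 0.042164 substitutions/site.
Under a molecular clock d = 2μt, so t = d/(2μ) = 0.042164 / (2 × 0.0085) = 2.48 Myr.

2.48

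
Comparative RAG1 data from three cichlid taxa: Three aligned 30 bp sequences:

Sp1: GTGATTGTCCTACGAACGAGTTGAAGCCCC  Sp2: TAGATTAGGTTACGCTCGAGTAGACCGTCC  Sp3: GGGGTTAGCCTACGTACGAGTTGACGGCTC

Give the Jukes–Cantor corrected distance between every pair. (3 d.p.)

d(Sp1,Sp2) = 0.647, d(Sp1,Sp3) = 0.330, d(Sp2,Sp3) = 0.503

Sp1–Sp2: 13/30 sites differ → p ≈ 0.433333, d = −0.75 ln(1 − 0.577777) = 0.646666 ≈ 0.647.
Sp1–Sp3: 8/30 sites differ → p ≈ 0.266667, d = −0.75 ln(1 − 0.355556) = 0.329526 ≈ 0.330.
Sp2–Sp3: 11/30 sites differ → p ≈ 0.366667, d = −0.75 ln(1 − 0.488889) = 0.503376 ≈ 0.503.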